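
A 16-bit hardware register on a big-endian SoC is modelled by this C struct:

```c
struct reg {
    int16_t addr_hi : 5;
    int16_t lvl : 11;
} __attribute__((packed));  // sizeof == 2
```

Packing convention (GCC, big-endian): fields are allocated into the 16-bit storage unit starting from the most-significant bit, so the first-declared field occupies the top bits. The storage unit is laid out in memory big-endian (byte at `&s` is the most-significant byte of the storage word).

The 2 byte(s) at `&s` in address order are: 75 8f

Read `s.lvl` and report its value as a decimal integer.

-625

[0]=0x75 [1]=0x8f (big-endian) → word 0x758f
addr_hi:5 @ bit 11 → (0x758f>>11)&0x1f = 0xe
lvl:11 @ bit 0 → (0x758f>>0)&0x7ff = 0x58f  ←
lvl signed 11b, MSB=1: 1423 - 2048 = -625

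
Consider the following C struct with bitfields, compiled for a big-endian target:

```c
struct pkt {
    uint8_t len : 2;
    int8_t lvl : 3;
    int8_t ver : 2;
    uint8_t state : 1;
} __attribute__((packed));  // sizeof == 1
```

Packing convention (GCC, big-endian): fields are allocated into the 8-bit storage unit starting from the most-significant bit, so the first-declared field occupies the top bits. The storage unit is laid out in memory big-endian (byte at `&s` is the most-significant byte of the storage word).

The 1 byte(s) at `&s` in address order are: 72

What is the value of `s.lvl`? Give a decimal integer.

[0]=0x72 (big-endian) → word 0x72
len:2 @ bit 6 → (0x72>>6)&0x3 = 0x1
lvl:3 @ bit 3 → (0x72>>3)&0x7 = 0x6  ←
ver:2 @ bit 1 → (0x72>>1)&0x3 = 0x1
state:1 @ bit 0 → (0x72>>0)&0x1 = 0x0
lvl signed 3b, MSB=1: 6 - 8 = -2

-2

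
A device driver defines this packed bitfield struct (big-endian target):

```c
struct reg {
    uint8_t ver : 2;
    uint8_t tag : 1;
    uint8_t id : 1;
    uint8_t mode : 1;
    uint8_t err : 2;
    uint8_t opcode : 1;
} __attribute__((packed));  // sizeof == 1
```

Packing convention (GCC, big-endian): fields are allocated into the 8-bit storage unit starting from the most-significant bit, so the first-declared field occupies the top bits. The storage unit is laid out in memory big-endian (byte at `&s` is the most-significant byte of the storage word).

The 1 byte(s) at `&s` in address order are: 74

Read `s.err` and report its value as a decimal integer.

[0]=0x74 (big-endian) → word 0x74
ver:2 @ bit 6 → (0x74>>6)&0x3 = 0x1
tag:1 @ bit 5 → (0x74>>5)&0x1 = 0x1
id:1 @ bit 4 → (0x74>>4)&0x1 = 0x1
mode:1 @ bit 3 → (0x74>>3)&0x1 = 0x0
err:2 @ bit 1 → (0x74>>1)&0x3 = 0x2  ←
opcode:1 @ bit 0 → (0x74>>0)&0x1 = 0x0

2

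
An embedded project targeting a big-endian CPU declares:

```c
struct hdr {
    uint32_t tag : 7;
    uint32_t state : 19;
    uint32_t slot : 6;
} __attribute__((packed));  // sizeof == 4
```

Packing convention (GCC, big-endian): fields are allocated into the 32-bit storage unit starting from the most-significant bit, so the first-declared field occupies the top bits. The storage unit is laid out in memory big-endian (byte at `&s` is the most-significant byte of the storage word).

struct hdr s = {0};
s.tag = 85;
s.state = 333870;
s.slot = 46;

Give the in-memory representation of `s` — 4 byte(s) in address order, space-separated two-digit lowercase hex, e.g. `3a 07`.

tag:7 = 85 → 0x55 << 25 → word 0xaa000000
state:19 = 333870 → 0x5182e << 6 → word 0xab460b80
slot:6 = 46 → 0x2e << 0 → word 0xab460bae
word = 0xab460bae → big-endian bytes:
  [0]=0xab  [1]=0x46  [2]=0x0b  [3]=0xae

ab 46 0b ae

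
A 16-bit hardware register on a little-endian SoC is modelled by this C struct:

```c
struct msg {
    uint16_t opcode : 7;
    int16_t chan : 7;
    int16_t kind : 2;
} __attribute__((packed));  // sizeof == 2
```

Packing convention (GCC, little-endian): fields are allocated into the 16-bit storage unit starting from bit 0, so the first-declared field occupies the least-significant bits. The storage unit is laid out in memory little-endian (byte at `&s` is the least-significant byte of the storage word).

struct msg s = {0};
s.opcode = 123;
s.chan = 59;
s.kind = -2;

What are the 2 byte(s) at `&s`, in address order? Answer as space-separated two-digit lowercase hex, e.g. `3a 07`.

fb 9d

[0+:7] opcode=123 & 0x7f = 0x7b; word=0x007b
[7+:7] chan=59 & 0x7f = 0x3b; word=0x1dfb
[14+:2] kind=-2 & 0x3 = 0x2; word=0x9dfb
word = 0x9dfb → little-endian bytes:
  [0]=0xfb  [1]=0x9d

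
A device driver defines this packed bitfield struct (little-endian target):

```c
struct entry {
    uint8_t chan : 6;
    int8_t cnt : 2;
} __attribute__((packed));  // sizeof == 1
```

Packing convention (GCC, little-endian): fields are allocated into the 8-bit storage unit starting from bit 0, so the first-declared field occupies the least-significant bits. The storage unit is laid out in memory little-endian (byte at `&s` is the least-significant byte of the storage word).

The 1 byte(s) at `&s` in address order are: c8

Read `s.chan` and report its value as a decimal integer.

[0]=0xc8 (little-endian) → word 0xc8
chan [0+:6] = (word>>0) & 0x3f = 8  ←
cnt [6+:2] = (word>>6) & 0x3 = 3

8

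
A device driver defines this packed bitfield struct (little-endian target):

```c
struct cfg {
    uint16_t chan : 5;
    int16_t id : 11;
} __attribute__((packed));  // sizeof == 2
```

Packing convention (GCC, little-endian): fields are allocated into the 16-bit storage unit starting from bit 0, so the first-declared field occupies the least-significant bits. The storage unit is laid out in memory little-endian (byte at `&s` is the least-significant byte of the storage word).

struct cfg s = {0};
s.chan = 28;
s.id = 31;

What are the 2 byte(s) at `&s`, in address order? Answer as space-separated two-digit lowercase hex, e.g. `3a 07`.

fc 03

chan:5 = 28 → 0x1c << 0 → word 0x001c
id:11 = 31 → 0x1f << 5 → word 0x03fc
word = 0x03fc → little-endian bytes:
  [0]=0xfc  [1]=0x03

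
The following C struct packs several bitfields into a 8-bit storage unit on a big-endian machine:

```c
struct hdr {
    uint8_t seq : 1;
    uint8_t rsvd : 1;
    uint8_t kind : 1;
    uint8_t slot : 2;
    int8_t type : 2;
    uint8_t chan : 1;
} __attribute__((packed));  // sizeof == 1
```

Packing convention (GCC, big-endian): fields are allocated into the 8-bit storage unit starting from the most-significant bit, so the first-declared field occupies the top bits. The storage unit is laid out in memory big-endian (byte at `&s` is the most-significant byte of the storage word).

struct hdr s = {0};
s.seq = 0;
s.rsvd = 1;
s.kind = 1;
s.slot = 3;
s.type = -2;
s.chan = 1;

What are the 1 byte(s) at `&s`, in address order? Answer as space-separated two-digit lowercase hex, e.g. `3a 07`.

seq (1b) val=0 bits=0x0 at bit 7: 0x00
rsvd (1b) val=1 bits=0x1 at bit 6: 0x40
kind (1b) val=1 bits=0x1 at bit 5: 0x60
slot (2b) val=3 bits=0x3 at bit 3: 0x78
type (2b) val=-2 bits=0x2 at bit 1: 0x7c
chan (1b) val=1 bits=0x1 at bit 0: 0x7d
word = 0x7d → big-endian bytes:
  [0]=0x7d

7d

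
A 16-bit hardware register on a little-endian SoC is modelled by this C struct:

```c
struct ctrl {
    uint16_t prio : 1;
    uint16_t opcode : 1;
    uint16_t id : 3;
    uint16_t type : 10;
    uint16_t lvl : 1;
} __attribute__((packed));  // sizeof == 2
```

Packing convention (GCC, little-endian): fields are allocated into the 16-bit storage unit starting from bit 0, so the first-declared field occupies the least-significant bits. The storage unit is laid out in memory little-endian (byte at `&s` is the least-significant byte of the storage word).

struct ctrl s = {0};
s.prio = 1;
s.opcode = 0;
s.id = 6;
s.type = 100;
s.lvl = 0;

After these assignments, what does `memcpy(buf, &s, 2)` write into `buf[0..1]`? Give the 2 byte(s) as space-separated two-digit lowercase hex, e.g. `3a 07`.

99 0c

prio:1 = 1 → 0x1 << 0 → word 0x0001
opcode:1 = 0 → 0x0 << 1 → word 0x0001
id:3 = 6 → 0x6 << 2 → word 0x0019
type:10 = 100 → 0x64 << 5 → word 0x0c99
lvl:1 = 0 → 0x0 << 15 → word 0x0c99
word = 0x0c99 → little-endian bytes:
  [0]=0x99  [1]=0x0c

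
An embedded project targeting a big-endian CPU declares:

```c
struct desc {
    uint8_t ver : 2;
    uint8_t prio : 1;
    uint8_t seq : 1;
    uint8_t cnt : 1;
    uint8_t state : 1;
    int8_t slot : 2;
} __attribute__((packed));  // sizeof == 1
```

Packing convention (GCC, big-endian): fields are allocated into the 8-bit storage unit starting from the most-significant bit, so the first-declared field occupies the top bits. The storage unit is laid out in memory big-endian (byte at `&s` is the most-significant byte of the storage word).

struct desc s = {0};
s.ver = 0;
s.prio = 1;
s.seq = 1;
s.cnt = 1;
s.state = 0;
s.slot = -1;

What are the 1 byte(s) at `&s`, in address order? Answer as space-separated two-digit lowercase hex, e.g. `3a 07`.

3b

[6+:2] ver=0 & 0x3 = 0x0; word=0x00
[5+:1] prio=1 & 0x1 = 0x1; word=0x20
[4+:1] seq=1 & 0x1 = 0x1; word=0x30
[3+:1] cnt=1 & 0x1 = 0x1; word=0x38
[2+:1] state=0 & 0x1 = 0x0; word=0x38
[0+:2] slot=-1 & 0x3 = 0x3; word=0x3b
word = 0x3b → big-endian bytes:
  [0]=0x3b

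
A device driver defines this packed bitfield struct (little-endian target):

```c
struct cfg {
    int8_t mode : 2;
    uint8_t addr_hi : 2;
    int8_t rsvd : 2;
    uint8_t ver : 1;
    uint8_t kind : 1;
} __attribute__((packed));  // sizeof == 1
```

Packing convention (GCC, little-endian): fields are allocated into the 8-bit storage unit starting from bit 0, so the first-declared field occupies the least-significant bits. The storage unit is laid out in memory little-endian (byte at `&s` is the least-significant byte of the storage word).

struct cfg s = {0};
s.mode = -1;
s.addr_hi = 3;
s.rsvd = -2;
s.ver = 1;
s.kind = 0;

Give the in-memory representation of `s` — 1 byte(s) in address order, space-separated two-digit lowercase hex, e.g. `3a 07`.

6f

mode (2b) val=-1 bits=0x3 at bit 0: 0x03
addr_hi (2b) val=3 bits=0x3 at bit 2: 0x0f
rsvd (2b) val=-2 bits=0x2 at bit 4: 0x2f
ver (1b) val=1 bits=0x1 at bit 6: 0x6f
kind (1b) val=0 bits=0x0 at bit 7: 0x6f
word = 0x6f → little-endian bytes:
  [0]=0x6f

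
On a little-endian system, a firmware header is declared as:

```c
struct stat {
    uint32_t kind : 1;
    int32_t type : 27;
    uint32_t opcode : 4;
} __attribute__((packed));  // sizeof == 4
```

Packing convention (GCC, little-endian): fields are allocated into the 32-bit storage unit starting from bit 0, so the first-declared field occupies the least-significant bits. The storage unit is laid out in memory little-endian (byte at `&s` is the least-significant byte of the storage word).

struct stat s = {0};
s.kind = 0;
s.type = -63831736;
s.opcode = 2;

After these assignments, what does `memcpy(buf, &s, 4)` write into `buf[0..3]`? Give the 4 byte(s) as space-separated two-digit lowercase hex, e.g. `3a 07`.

[0+:1] kind=0 & 0x1 = 0x0; word=0x00000000
[1+:27] type=-63831736 & 0x7ffffff = 0x4320148; word=0x08640290
[28+:4] opcode=2 & 0xf = 0x2; word=0x28640290
word = 0x28640290 → little-endian bytes:
  [0]=0x90  [1]=0x02  [2]=0x64  [3]=0x28

90 02 64 28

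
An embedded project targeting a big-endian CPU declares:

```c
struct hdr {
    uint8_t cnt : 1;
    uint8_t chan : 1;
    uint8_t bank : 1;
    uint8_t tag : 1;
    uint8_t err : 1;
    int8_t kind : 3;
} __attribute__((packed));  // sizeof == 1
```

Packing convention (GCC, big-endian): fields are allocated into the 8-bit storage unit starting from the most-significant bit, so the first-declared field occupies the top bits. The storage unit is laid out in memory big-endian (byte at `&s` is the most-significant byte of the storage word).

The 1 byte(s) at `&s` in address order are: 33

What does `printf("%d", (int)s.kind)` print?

[0]=0x33 (big-endian) → word 0x33
cnt:1 @ bit 7 → (0x33>>7)&0x1 = 0x0
chan:1 @ bit 6 → (0x33>>6)&0x1 = 0x0
bank:1 @ bit 5 → (0x33>>5)&0x1 = 0x1
tag:1 @ bit 4 → (0x33>>4)&0x1 = 0x1
err:1 @ bit 3 → (0x33>>3)&0x1 = 0x0
kind:3 @ bit 0 → (0x33>>0)&0x7 = 0x3  ←
kind signed 3b, MSB=0: value = 3

3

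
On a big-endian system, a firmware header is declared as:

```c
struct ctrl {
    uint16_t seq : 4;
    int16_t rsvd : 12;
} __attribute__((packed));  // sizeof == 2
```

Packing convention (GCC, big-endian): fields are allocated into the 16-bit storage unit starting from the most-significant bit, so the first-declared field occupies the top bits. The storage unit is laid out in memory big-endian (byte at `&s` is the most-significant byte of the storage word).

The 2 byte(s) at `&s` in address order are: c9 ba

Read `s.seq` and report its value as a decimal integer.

12

[0]=0xc9 [1]=0xba (big-endian) → word 0xc9ba
seq:4 @ bit 12 → (0xc9ba>>12)&0xf = 0xc  ←
rsvd:12 @ bit 0 → (0xc9ba>>0)&0xfff = 0x9ba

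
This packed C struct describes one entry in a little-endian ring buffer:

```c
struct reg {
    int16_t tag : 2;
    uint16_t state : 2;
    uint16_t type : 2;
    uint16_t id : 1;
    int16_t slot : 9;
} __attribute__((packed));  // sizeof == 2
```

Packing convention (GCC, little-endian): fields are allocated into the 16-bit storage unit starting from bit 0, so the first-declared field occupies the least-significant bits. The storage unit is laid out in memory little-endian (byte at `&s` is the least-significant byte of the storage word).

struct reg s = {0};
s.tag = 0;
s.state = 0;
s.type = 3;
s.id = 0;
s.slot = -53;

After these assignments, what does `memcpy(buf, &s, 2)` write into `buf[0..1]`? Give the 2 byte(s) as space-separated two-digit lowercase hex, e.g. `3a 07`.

tag:2 = 0 → 0x0 << 0 → word 0x0000
state:2 = 0 → 0x0 << 2 → word 0x0000
type:2 = 3 → 0x3 << 4 → word 0x0030
id:1 = 0 → 0x0 << 6 → word 0x0030
slot:9 = -53 → 0x1cb << 7 → word 0xe5b0
word = 0xe5b0 → little-endian bytes:
  [0]=0xb0  [1]=0xe5

b0 e5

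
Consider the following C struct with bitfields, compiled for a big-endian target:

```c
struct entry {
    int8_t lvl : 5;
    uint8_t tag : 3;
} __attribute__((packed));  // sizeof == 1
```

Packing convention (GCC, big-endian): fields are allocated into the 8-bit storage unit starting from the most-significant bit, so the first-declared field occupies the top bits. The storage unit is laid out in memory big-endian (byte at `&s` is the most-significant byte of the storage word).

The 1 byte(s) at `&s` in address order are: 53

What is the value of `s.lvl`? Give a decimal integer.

[0]=0x53 (big-endian) → word 0x53
lvl [3+:5] = (word>>3) & 0x1f = 10  ←
tag [0+:3] = (word>>0) & 0x7 = 3
lvl signed 5b, MSB=0: value = 10

10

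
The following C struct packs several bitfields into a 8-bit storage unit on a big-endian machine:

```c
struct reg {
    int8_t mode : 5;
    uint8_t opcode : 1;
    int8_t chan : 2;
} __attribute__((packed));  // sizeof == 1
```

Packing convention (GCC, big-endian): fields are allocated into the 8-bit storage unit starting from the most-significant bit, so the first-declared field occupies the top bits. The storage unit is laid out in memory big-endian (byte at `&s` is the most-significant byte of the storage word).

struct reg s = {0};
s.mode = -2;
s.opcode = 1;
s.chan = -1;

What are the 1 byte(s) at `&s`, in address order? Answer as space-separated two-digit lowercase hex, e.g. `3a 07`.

f7

mode:5 = -2 → 0x1e << 3 → word 0xf0
opcode:1 = 1 → 0x1 << 2 → word 0xf4
chan:2 = -1 → 0x3 << 0 → word 0xf7
word = 0xf7 → big-endian bytes:
  [0]=0xf7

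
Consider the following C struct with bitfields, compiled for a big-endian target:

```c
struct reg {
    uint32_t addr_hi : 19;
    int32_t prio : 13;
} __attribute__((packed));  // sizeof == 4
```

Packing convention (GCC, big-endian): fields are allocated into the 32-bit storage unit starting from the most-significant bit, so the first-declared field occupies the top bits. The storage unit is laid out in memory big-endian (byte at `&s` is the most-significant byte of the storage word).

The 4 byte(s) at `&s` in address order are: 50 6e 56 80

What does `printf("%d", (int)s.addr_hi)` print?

[0]=0x50 [1]=0x6e [2]=0x56 [3]=0x80 (big-endian) → word 0x506e5680
addr_hi:19 @ bit 13 → (0x506e5680>>13)&0x7ffff = 0x28372  ←
prio:13 @ bit 0 → (0x506e5680>>0)&0x1fff = 0x1680

164722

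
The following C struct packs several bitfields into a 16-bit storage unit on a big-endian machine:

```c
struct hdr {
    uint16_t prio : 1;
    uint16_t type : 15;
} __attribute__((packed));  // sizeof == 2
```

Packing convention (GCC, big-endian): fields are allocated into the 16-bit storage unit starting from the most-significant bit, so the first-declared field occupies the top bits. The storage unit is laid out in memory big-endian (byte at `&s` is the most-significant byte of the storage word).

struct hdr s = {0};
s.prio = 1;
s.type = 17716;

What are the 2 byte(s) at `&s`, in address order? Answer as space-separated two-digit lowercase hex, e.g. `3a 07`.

prio:1 = 1 → 0x1 << 15 → word 0x8000
type:15 = 17716 → 0x4534 << 0 → word 0xc534
word = 0xc534 → big-endian bytes:
  [0]=0xc5  [1]=0x34

c5 34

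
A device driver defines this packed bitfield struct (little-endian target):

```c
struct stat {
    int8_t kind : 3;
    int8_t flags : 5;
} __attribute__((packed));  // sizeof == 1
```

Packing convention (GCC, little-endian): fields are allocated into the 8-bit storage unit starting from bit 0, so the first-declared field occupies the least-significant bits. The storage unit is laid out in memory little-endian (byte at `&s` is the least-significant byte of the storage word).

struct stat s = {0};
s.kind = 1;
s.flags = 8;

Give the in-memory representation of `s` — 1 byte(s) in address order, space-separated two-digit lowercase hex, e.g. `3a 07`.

41

[0+:3] kind=1 & 0x7 = 0x1; word=0x01
[3+:5] flags=8 & 0x1f = 0x8; word=0x41
word = 0x41 → little-endian bytes:
  [0]=0x41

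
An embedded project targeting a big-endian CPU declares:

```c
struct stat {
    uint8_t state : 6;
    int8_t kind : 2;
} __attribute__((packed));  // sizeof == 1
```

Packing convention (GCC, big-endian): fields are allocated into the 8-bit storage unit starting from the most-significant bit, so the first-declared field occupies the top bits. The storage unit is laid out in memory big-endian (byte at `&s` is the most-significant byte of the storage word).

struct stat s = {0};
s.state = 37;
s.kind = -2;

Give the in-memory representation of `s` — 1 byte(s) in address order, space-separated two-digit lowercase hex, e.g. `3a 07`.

96

[2+:6] state=37 & 0x3f = 0x25; word=0x94
[0+:2] kind=-2 & 0x3 = 0x2; word=0x96
word = 0x96 → big-endian bytes:
  [0]=0x96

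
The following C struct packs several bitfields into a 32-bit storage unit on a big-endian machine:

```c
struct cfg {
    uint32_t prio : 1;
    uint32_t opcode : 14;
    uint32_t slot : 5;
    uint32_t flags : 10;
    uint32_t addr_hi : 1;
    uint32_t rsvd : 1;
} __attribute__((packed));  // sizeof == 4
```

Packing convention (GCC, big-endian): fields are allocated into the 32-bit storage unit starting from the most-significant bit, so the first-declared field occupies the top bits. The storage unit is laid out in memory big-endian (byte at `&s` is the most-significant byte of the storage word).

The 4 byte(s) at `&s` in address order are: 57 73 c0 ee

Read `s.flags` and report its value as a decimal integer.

[0]=0x57 [1]=0x73 [2]=0xc0 [3]=0xee (big-endian) → word 0x5773c0ee
prio [31+:1] = (word>>31) & 0x1 = 0
opcode [17+:14] = (word>>17) & 0x3fff = 11193
slot [12+:5] = (word>>12) & 0x1f = 28
flags [2+:10] = (word>>2) & 0x3ff = 59  ←
addr_hi [1+:1] = (word>>1) & 0x1 = 1
rsvd [0+:1] = (word>>0) & 0x1 = 0

59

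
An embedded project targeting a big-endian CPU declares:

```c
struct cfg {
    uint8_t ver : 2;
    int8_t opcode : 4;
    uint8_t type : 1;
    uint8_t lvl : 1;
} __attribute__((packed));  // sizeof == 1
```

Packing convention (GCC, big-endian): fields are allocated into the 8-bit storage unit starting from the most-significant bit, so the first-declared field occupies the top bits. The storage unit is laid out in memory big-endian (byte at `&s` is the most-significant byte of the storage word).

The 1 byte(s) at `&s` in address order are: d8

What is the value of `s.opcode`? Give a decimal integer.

[0]=0xd8 (big-endian) → word 0xd8
ver [6+:2] = (word>>6) & 0x3 = 3
opcode [2+:4] = (word>>2) & 0xf = 6  ←
type [1+:1] = (word>>1) & 0x1 = 0
lvl [0+:1] = (word>>0) & 0x1 = 0
opcode signed 4b, MSB=0: value = 6

6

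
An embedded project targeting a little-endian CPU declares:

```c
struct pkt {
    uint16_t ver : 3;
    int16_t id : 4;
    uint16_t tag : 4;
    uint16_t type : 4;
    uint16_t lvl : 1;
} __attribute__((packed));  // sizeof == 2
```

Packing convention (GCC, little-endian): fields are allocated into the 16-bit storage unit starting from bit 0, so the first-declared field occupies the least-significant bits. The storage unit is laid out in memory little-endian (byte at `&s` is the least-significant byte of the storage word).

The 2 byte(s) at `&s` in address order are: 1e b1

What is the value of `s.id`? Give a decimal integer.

[0]=0x1e [1]=0xb1 (little-endian) → word 0xb11e
ver:3 @ bit 0 → (0xb11e>>0)&0x7 = 0x6
id:4 @ bit 3 → (0xb11e>>3)&0xf = 0x3  ←
tag:4 @ bit 7 → (0xb11e>>7)&0xf = 0x2
type:4 @ bit 11 → (0xb11e>>11)&0xf = 0x6
lvl:1 @ bit 15 → (0xb11e>>15)&0x1 = 0x1
id signed 4b, MSB=0: value = 3

3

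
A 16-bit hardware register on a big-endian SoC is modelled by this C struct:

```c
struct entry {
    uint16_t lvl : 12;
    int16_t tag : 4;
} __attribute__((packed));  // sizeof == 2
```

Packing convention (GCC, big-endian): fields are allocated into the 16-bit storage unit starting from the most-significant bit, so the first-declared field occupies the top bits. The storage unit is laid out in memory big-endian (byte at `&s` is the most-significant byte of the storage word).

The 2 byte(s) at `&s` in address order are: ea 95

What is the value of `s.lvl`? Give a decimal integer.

3753

[0]=0xea [1]=0x95 (big-endian) → word 0xea95
lvl [4+:12] = (word>>4) & 0xfff = 3753  ←
tag [0+:4] = (word>>0) & 0xf = 5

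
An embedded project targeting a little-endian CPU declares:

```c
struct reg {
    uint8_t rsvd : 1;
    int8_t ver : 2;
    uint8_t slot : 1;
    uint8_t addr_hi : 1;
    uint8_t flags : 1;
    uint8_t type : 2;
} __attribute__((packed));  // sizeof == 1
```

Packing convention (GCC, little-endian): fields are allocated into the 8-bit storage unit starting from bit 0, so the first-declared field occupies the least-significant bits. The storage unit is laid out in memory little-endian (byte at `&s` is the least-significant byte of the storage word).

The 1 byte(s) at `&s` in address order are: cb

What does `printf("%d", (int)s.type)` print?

3

[0]=0xcb (little-endian) → word 0xcb
rsvd [0+:1] = (word>>0) & 0x1 = 1
ver [1+:2] = (word>>1) & 0x3 = 1
slot [3+:1] = (word>>3) & 0x1 = 1
addr_hi [4+:1] = (word>>4) & 0x1 = 0
flags [5+:1] = (word>>5) & 0x1 = 0
type [6+:2] = (word>>6) & 0x3 = 3  ←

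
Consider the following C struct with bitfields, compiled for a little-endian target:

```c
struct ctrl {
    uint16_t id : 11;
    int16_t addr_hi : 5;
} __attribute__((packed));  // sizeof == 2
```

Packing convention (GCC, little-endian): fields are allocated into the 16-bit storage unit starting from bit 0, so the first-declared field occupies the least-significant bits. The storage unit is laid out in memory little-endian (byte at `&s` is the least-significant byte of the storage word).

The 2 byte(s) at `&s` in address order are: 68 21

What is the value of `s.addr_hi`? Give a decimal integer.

[0]=0x68 [1]=0x21 (little-endian) → word 0x2168
id:11 @ bit 0 → (0x2168>>0)&0x7ff = 0x168
addr_hi:5 @ bit 11 → (0x2168>>11)&0x1f = 0x4  ←
addr_hi signed 5b, MSB=0: value = 4

4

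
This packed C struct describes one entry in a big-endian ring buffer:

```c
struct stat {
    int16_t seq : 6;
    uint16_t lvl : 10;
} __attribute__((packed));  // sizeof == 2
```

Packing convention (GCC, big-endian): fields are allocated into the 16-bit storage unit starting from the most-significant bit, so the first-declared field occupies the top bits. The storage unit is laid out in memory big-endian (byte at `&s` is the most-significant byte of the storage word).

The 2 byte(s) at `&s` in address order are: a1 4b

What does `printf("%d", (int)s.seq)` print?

-24

[0]=0xa1 [1]=0x4b (big-endian) → word 0xa14b
seq:6 @ bit 10 → (0xa14b>>10)&0x3f = 0x28  ←
lvl:10 @ bit 0 → (0xa14b>>0)&0x3ff = 0x14b
seq signed 6b, MSB=1: 40 - 64 = -24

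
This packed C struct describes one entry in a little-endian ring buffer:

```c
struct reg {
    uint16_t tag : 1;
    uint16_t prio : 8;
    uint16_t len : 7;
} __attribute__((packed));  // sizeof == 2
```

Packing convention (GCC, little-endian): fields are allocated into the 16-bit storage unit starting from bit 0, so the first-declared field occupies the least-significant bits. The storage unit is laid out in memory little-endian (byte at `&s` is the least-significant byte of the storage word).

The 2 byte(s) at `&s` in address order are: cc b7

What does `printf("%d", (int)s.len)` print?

91

[0]=0xcc [1]=0xb7 (little-endian) → word 0xb7cc
tag:1 @ bit 0 → (0xb7cc>>0)&0x1 = 0x0
prio:8 @ bit 1 → (0xb7cc>>1)&0xff = 0xe6
len:7 @ bit 9 → (0xb7cc>>9)&0x7f = 0x5b  ←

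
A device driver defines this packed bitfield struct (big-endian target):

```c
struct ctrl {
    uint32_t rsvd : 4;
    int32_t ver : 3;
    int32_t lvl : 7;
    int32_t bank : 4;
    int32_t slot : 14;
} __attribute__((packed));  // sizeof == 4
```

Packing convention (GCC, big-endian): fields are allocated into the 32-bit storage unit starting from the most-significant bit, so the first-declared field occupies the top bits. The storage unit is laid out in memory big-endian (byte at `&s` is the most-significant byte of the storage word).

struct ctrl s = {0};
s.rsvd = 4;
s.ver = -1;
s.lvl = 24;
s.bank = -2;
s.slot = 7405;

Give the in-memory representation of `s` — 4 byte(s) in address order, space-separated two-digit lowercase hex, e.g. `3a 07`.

[28+:4] rsvd=4 & 0xf = 0x4; word=0x40000000
[25+:3] ver=-1 & 0x7 = 0x7; word=0x4e000000
[18+:7] lvl=24 & 0x7f = 0x18; word=0x4e600000
[14+:4] bank=-2 & 0xf = 0xe; word=0x4e638000
[0+:14] slot=7405 & 0x3fff = 0x1ced; word=0x4e639ced
word = 0x4e639ced → big-endian bytes:
  [0]=0x4e  [1]=0x63  [2]=0x9c  [3]=0xed

4e 63 9c ed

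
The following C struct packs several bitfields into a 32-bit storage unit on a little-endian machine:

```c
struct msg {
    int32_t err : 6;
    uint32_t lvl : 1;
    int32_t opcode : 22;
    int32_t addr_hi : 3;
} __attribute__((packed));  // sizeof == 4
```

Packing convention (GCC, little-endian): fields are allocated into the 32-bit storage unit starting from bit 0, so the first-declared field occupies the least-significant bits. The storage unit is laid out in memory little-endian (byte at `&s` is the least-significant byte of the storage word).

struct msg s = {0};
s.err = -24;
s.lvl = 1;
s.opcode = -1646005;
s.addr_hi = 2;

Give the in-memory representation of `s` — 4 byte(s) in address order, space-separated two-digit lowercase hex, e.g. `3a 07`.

err (6b) val=-24 bits=0x28 at bit 0: 0x00000028
lvl (1b) val=1 bits=0x1 at bit 6: 0x00000068
opcode (22b) val=-1646005 bits=0x26e24b at bit 7: 0x137125e8
addr_hi (3b) val=2 bits=0x2 at bit 29: 0x537125e8
word = 0x537125e8 → little-endian bytes:
  [0]=0xe8  [1]=0x25  [2]=0x71  [3]=0x53

e8 25 71 53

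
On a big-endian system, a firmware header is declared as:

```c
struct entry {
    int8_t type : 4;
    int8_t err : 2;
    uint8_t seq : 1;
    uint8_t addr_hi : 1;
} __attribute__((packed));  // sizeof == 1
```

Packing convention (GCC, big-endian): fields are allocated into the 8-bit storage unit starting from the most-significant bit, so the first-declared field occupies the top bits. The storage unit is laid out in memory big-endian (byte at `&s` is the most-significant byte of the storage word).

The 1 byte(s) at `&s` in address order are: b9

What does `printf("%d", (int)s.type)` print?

[0]=0xb9 (big-endian) → word 0xb9
type:4 @ bit 4 → (0xb9>>4)&0xf = 0xb  ←
err:2 @ bit 2 → (0xb9>>2)&0x3 = 0x2
seq:1 @ bit 1 → (0xb9>>1)&0x1 = 0x0
addr_hi:1 @ bit 0 → (0xb9>>0)&0x1 = 0x1
type signed 4b, MSB=1: 11 - 16 = -5

-5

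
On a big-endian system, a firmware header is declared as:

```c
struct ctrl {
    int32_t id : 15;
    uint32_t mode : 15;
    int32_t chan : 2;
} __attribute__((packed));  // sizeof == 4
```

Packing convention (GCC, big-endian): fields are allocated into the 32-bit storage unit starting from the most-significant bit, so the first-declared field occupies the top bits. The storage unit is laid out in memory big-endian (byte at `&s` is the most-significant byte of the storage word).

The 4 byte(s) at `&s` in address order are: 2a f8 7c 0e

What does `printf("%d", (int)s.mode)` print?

7939

[0]=0x2a [1]=0xf8 [2]=0x7c [3]=0x0e (big-endian) → word 0x2af87c0e
id:15 @ bit 17 → (0x2af87c0e>>17)&0x7fff = 0x157c
mode:15 @ bit 2 → (0x2af87c0e>>2)&0x7fff = 0x1f03  ←
chan:2 @ bit 0 → (0x2af87c0e>>0)&0x3 = 0x2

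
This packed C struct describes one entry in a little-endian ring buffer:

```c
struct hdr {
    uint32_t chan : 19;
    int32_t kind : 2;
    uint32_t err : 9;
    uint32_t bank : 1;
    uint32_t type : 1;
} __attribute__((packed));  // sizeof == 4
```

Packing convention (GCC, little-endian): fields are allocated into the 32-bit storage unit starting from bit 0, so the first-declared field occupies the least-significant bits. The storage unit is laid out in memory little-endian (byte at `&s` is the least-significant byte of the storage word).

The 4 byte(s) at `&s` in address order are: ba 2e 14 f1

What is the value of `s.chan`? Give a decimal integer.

274106

[0]=0xba [1]=0x2e [2]=0x14 [3]=0xf1 (little-endian) → word 0xf1142eba
chan:19 @ bit 0 → (0xf1142eba>>0)&0x7ffff = 0x42eba  ←
kind:2 @ bit 19 → (0xf1142eba>>19)&0x3 = 0x2
err:9 @ bit 21 → (0xf1142eba>>21)&0x1ff = 0x188
bank:1 @ bit 30 → (0xf1142eba>>30)&0x1 = 0x1
type:1 @ bit 31 → (0xf1142eba>>31)&0x1 = 0x1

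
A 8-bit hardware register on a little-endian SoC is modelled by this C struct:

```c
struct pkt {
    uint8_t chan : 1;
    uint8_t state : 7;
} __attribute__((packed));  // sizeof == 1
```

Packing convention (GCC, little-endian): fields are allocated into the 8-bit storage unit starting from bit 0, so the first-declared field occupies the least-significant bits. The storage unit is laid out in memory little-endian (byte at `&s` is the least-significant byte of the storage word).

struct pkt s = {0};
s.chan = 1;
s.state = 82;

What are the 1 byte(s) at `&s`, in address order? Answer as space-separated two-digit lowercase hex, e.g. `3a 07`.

chan:1 = 1 → 0x1 << 0 → word 0x01
state:7 = 82 → 0x52 << 1 → word 0xa5
word = 0xa5 → little-endian bytes:
  [0]=0xa5

a5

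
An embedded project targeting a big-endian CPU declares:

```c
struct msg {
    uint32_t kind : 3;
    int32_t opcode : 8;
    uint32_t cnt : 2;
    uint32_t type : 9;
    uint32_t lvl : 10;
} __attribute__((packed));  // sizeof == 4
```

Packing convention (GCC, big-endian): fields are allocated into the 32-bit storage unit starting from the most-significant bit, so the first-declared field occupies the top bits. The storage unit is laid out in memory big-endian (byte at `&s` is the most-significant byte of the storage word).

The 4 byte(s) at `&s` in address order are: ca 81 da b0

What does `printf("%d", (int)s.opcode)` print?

[0]=0xca [1]=0x81 [2]=0xda [3]=0xb0 (big-endian) → word 0xca81dab0
kind [29+:3] = (word>>29) & 0x7 = 6
opcode [21+:8] = (word>>21) & 0xff = 84  ←
cnt [19+:2] = (word>>19) & 0x3 = 0
type [10+:9] = (word>>10) & 0x1ff = 118
lvl [0+:10] = (word>>0) & 0x3ff = 688
opcode signed 8b, MSB=0: value = 84

84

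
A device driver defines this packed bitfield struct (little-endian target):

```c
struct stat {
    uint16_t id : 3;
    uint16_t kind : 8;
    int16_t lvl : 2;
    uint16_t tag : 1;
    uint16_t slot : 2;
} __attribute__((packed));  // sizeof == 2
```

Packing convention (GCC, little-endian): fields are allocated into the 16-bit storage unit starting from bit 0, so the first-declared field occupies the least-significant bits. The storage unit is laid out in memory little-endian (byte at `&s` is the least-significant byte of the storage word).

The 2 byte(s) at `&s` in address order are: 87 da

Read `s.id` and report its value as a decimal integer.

[0]=0x87 [1]=0xda (little-endian) → word 0xda87
id:3 @ bit 0 → (0xda87>>0)&0x7 = 0x7  ←
kind:8 @ bit 3 → (0xda87>>3)&0xff = 0x50
lvl:2 @ bit 11 → (0xda87>>11)&0x3 = 0x3
tag:1 @ bit 13 → (0xda87>>13)&0x1 = 0x0
slot:2 @ bit 14 → (0xda87>>14)&0x3 = 0x3

7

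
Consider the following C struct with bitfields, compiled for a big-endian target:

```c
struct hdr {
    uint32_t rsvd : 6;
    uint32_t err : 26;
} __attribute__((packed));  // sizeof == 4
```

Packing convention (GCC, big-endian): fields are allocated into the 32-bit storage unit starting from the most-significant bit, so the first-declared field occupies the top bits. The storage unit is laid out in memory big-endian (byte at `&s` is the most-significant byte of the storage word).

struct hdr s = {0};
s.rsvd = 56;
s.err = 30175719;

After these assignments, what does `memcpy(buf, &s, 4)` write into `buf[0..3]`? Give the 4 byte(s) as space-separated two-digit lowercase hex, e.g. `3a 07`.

e1 cc 71 e7

rsvd (6b) val=56 bits=0x38 at bit 26: 0xe0000000
err (26b) val=30175719 bits=0x1cc71e7 at bit 0: 0xe1cc71e7
word = 0xe1cc71e7 → big-endian bytes:
  [0]=0xe1  [1]=0xcc  [2]=0x71  [3]=0xe7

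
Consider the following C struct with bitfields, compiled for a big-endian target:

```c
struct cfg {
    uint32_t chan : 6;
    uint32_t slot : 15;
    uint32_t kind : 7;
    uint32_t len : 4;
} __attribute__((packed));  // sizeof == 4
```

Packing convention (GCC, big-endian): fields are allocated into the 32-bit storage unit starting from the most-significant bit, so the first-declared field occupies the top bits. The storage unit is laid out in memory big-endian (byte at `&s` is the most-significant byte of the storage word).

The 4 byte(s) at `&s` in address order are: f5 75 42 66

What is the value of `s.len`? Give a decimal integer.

6

[0]=0xf5 [1]=0x75 [2]=0x42 [3]=0x66 (big-endian) → word 0xf5754266
chan:6 @ bit 26 → (0xf5754266>>26)&0x3f = 0x3d
slot:15 @ bit 11 → (0xf5754266>>11)&0x7fff = 0x2ea8
kind:7 @ bit 4 → (0xf5754266>>4)&0x7f = 0x26
len:4 @ bit 0 → (0xf5754266>>0)&0xf = 0x6  ←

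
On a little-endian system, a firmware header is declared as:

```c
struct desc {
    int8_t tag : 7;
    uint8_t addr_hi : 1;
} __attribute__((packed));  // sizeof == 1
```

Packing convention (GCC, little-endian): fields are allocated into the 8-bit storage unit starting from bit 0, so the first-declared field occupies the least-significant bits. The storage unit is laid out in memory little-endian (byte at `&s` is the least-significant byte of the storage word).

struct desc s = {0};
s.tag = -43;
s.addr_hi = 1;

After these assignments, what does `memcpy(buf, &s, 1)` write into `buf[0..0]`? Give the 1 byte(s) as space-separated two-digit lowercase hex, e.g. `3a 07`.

d5

tag:7 = -43 → 0x55 << 0 → word 0x55
addr_hi:1 = 1 → 0x1 << 7 → word 0xd5
word = 0xd5 → little-endian bytes:
  [0]=0xd5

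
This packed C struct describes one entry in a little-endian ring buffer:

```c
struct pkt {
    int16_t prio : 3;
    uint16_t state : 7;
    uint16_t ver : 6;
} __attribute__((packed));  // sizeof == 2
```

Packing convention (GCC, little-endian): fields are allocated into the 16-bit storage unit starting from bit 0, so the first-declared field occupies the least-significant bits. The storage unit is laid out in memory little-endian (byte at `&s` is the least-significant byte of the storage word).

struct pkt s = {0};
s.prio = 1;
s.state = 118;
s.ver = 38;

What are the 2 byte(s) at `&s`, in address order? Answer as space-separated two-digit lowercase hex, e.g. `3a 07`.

prio (3b) val=1 bits=0x1 at bit 0: 0x0001
state (7b) val=118 bits=0x76 at bit 3: 0x03b1
ver (6b) val=38 bits=0x26 at bit 10: 0x9bb1
word = 0x9bb1 → little-endian bytes:
  [0]=0xb1  [1]=0x9b

b1 9b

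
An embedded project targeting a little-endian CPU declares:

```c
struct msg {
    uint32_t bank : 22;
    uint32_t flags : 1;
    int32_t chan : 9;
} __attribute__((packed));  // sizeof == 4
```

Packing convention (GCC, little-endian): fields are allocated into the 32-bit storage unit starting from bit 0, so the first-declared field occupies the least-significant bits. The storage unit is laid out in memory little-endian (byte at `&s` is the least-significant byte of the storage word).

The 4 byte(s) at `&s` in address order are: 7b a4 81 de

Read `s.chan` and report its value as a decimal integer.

[0]=0x7b [1]=0xa4 [2]=0x81 [3]=0xde (little-endian) → word 0xde81a47b
bank:22 @ bit 0 → (0xde81a47b>>0)&0x3fffff = 0x1a47b
flags:1 @ bit 22 → (0xde81a47b>>22)&0x1 = 0x0
chan:9 @ bit 23 → (0xde81a47b>>23)&0x1ff = 0x1bd  ←
chan signed 9b, MSB=1: 445 - 512 = -67

-67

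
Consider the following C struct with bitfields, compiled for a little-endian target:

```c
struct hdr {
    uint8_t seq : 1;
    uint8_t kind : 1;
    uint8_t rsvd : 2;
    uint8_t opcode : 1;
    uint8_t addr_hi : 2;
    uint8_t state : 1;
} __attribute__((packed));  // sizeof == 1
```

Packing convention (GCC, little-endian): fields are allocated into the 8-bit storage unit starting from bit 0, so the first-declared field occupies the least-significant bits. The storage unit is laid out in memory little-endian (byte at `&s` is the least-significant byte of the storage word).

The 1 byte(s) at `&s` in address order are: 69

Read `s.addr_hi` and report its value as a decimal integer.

[0]=0x69 (little-endian) → word 0x69
seq:1 @ bit 0 → (0x69>>0)&0x1 = 0x1
kind:1 @ bit 1 → (0x69>>1)&0x1 = 0x0
rsvd:2 @ bit 2 → (0x69>>2)&0x3 = 0x2
opcode:1 @ bit 4 → (0x69>>4)&0x1 = 0x0
addr_hi:2 @ bit 5 → (0x69>>5)&0x3 = 0x3  ←
state:1 @ bit 7 → (0x69>>7)&0x1 = 0x0

3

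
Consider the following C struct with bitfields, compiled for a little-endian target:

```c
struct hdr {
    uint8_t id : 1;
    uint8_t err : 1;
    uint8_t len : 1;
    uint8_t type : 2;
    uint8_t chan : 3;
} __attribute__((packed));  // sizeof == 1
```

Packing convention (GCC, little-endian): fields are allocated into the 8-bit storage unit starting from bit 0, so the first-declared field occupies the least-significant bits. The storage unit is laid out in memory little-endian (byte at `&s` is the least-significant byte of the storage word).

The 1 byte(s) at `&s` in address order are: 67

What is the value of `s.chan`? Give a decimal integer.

[0]=0x67 (little-endian) → word 0x67
id [0+:1] = (word>>0) & 0x1 = 1
err [1+:1] = (word>>1) & 0x1 = 1
len [2+:1] = (word>>2) & 0x1 = 1
type [3+:2] = (word>>3) & 0x3 = 0
chan [5+:3] = (word>>5) & 0x7 = 3  ←

3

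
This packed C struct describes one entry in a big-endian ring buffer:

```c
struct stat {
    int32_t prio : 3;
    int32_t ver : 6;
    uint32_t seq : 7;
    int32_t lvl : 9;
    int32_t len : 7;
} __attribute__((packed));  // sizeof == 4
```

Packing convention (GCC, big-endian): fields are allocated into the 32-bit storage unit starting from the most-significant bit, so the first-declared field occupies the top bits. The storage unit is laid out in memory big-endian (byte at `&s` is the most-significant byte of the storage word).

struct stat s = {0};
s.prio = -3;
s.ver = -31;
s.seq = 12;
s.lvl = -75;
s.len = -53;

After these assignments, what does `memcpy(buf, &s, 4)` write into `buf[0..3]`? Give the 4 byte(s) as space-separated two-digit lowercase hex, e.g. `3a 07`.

b0 8c da cb

prio:3 = -3 → 0x5 << 29 → word 0xa0000000
ver:6 = -31 → 0x21 << 23 → word 0xb0800000
seq:7 = 12 → 0xc << 16 → word 0xb08c0000
lvl:9 = -75 → 0x1b5 << 7 → word 0xb08cda80
len:7 = -53 → 0x4b << 0 → word 0xb08cdacb
word = 0xb08cdacb → big-endian bytes:
  [0]=0xb0  [1]=0x8c  [2]=0xda  [3]=0xcb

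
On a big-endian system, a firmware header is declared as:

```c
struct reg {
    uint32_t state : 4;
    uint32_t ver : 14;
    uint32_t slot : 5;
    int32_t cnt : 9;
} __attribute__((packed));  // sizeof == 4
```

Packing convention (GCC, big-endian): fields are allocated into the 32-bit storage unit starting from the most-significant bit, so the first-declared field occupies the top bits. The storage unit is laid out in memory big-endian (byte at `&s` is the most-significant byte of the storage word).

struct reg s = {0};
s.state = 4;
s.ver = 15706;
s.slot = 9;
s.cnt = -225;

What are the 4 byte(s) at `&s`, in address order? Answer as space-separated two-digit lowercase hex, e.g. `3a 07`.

4f 56 93 1f

state:4 = 4 → 0x4 << 28 → word 0x40000000
ver:14 = 15706 → 0x3d5a << 14 → word 0x4f568000
slot:5 = 9 → 0x9 << 9 → word 0x4f569200
cnt:9 = -225 → 0x11f << 0 → word 0x4f56931f
word = 0x4f56931f → big-endian bytes:
  [0]=0x4f  [1]=0x56  [2]=0x93  [3]=0x1f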